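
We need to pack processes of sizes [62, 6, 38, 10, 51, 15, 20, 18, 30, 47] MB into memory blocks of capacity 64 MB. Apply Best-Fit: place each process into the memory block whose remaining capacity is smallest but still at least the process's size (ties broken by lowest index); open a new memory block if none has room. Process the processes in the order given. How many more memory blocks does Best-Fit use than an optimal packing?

1

Best-Fit: [62] [6,38,10] [51] [15,20,18] [30] [47] → 6 memory blocks.
Total size 297 MB; any packing needs at least ⌈297/64⌉ = 5 memory blocks.
An optimal packing achieves that bound: [62] [51,10] [47,15] [38,20,6] [30,18] → 5 memory blocks.
Excess: 6 − 5 = 1.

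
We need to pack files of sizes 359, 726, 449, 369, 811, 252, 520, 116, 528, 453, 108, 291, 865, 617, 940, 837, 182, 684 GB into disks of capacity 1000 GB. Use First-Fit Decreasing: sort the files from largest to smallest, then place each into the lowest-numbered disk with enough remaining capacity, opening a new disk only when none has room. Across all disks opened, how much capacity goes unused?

893

Sorted descending: 940, 865, 837, 811, 726, 684, 617, 528, 520, 453, 449, 369, 359, 291, 252, 182, 116, 108.
Put 940 GB in disk 1; 60 GB remain.
Put 865 GB in disk 2; 135 GB remain.
Put 837 GB in disk 3; 163 GB remain.
Put 811 GB in disk 4; 189 GB remain.
Put 726 GB in disk 5; 274 GB remain.
Put 684 GB in disk 6; 316 GB remain.
Put 617 GB in disk 7; 383 GB remain.
Put 528 GB in disk 8; 472 GB remain.
Put 520 GB in disk 9; 480 GB remain.
Put 453 GB in disk 8; 19 GB remain.
Put 449 GB in disk 9; 31 GB remain.
Put 369 GB in disk 7; 14 GB remain.
Put 359 GB in disk 10; 641 GB remain.
Put 291 GB in disk 6; 25 GB remain.
Put 252 GB in disk 5; 22 GB remain.
Put 182 GB in disk 4; 7 GB remain.
Put 116 GB in disk 2; 19 GB remain.
Put 108 GB in disk 3; 55 GB remain.
10 disks × 1000 GB = 10000 GB; used 9107 GB; unused 893 GB.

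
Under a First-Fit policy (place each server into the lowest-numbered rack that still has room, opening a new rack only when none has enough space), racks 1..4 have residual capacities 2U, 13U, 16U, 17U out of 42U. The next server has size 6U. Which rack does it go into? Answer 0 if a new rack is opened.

Racks with room: rack 2 (13U), rack 3 (16U), rack 4 (17U).
The first with room is rack 2.

2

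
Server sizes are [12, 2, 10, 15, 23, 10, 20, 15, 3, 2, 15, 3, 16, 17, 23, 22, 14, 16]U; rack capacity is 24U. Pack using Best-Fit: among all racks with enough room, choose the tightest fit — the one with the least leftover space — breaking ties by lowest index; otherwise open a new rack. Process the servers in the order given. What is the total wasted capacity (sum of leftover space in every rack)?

50

rack 1: place 12U, 12U left
rack 1: place 2U, 10U left
rack 1: place 10U, 0U left
rack 2: place 15U, 9U left
rack 3: place 23U, 1U left
rack 4: place 10U, 14U left
rack 5: place 20U, 4U left
rack 6: place 15U, 9U left
rack 5: place 3U, 1U left
rack 2: place 2U, 7U left
rack 7: place 15U, 9U left
rack 2: place 3U, 4U left
rack 8: place 16U, 8U left
rack 9: place 17U, 7U left
rack 10: place 23U, 1U left
rack 11: place 22U, 2U left
rack 4: place 14U, 0U left
rack 12: place 16U, 8U left
12 racks × 24U = 288U; used 238U; unused 50U.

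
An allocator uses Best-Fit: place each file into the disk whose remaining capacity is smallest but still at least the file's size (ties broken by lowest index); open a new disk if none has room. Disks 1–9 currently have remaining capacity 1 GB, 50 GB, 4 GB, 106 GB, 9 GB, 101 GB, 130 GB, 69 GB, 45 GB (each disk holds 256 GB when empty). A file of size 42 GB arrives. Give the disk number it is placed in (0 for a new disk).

9

Disks with room: disk 2 (50 GB), disk 4 (106 GB), disk 6 (101 GB), disk 7 (130 GB), disk 8 (69 GB), disk 9 (45 GB).
Tightest fit is disk 9 with 45 GB free.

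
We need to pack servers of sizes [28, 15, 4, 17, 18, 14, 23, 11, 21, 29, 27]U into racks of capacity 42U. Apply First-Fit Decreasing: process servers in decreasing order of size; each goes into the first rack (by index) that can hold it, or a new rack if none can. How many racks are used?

Sorted descending: 29, 28, 27, 23, 21, 18, 17, 15, 14, 11, 4.
29U → rack 1 (remaining 13U)
28U → rack 2 (remaining 14U)
27U → rack 3 (remaining 15U)
23U → rack 4 (remaining 19U)
21U → rack 5 (remaining 21U)
18U → rack 4 (remaining 1U)
17U → rack 5 (remaining 4U)
15U → rack 3 (remaining 0U)
14U → rack 2 (remaining 0U)
11U → rack 1 (remaining 2U)
4U → rack 5 (remaining 0U)
Final racks: [29,11] [28,14] [27,15] [23,18] [21,17,4].

5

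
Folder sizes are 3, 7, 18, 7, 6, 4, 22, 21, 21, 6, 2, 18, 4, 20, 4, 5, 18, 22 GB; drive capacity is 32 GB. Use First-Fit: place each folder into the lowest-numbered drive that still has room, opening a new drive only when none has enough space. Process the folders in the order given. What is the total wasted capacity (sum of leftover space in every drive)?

80

3 GB → drive 1 (remaining 29 GB)
7 GB → drive 1 (remaining 22 GB)
18 GB → drive 1 (remaining 4 GB)
7 GB → drive 2 (remaining 25 GB)
6 GB → drive 2 (remaining 19 GB)
4 GB → drive 1 (remaining 0 GB)
22 GB → drive 3 (remaining 10 GB)
21 GB → drive 4 (remaining 11 GB)
21 GB → drive 5 (remaining 11 GB)
6 GB → drive 2 (remaining 13 GB)
2 GB → drive 2 (remaining 11 GB)
18 GB → drive 6 (remaining 14 GB)
4 GB → drive 2 (remaining 7 GB)
20 GB → drive 7 (remaining 12 GB)
4 GB → drive 2 (remaining 3 GB)
5 GB → drive 3 (remaining 5 GB)
18 GB → drive 8 (remaining 14 GB)
22 GB → drive 9 (remaining 10 GB)
9 drives × 32 GB = 288 GB; used 208 GB; unused 80 GB.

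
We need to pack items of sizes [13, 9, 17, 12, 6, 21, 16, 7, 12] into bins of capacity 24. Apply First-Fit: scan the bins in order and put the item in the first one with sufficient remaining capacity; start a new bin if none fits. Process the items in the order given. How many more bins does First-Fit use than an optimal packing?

1

First-Fit: [13,9] [17,6] [12,7] [21] [16] [12] → 6 bins.
Total size 113; any packing needs at least ⌈113/24⌉ = 5 bins.
An optimal packing achieves that bound: [21] [17,7] [16,6] [13,9] [12,12] → 5 bins.
Excess: 6 − 5 = 1.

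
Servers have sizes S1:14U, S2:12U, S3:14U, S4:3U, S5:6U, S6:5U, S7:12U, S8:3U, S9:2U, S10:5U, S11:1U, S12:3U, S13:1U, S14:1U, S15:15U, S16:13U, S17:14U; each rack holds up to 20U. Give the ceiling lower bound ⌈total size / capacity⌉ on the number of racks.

Total size = 14 + 12 + 14 + 3 + 6 + 5 + 12 + 3 + 2 + 5 + 1 + 3 + 1 + 1 + 15 + 13 + 14 = 124U.
⌈124 / 20⌉ = 7.

7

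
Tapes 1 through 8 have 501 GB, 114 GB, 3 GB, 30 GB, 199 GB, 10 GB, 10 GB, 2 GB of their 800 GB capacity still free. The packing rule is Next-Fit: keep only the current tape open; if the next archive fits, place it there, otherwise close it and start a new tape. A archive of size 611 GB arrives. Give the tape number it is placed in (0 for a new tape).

Next-Fit only looks at tape 8, which has 2 GB free.
611 GB does not fit, so a new tape is opened.

0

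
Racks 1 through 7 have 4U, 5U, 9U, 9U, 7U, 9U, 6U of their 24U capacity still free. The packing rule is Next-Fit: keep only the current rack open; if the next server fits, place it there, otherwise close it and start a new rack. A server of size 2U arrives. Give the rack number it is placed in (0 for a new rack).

Next-Fit only looks at rack 7, which has 6U free.
2U fits there.

7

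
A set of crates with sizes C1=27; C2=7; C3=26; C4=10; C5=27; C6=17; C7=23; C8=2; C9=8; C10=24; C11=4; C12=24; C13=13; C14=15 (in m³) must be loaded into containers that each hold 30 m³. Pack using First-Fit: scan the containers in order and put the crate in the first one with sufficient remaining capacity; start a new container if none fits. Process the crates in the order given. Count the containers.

Put C1 (27 m³) in container 1; 3 m³ remain.
Put C2 (7 m³) in container 2; 23 m³ remain.
Put C3 (26 m³) in container 3; 4 m³ remain.
Put C4 (10 m³) in container 2; 13 m³ remain.
Put C5 (27 m³) in container 4; 3 m³ remain.
Put C6 (17 m³) in container 5; 13 m³ remain.
Put C7 (23 m³) in container 6; 7 m³ remain.
Put C8 (2 m³) in container 1; 1 m³ remain.
Put C9 (8 m³) in container 2; 5 m³ remain.
Put C10 (24 m³) in container 7; 6 m³ remain.
Put C11 (4 m³) in container 2; 1 m³ remain.
Put C12 (24 m³) in container 8; 6 m³ remain.
Put C13 (13 m³) in container 5; 0 m³ remain.
Put C14 (15 m³) in container 9; 15 m³ remain.

9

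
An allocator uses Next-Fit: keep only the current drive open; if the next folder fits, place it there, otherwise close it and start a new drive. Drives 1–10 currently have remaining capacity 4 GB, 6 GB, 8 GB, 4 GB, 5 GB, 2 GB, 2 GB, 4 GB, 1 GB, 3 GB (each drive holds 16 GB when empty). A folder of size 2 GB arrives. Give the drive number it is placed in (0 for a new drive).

Next-Fit only looks at drive 10, which has 3 GB free.
2 GB fits there.

10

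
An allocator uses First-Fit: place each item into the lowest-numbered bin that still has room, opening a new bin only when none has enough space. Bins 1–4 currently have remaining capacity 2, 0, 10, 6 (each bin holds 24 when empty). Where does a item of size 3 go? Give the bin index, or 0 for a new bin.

Bins with room: bin 3 (10), bin 4 (6).
The first with room is bin 3.

3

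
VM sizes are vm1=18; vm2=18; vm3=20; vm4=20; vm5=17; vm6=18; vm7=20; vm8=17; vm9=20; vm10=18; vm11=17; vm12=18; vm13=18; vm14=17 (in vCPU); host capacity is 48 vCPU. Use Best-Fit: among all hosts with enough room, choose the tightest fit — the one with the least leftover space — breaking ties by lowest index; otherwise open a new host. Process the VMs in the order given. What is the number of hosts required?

Put vm1 (18 vCPU) in host 1; 30 vCPU remain.
Put vm2 (18 vCPU) in host 1; 12 vCPU remain.
Put vm3 (20 vCPU) in host 2; 28 vCPU remain.
Put vm4 (20 vCPU) in host 2; 8 vCPU remain.
Put vm5 (17 vCPU) in host 3; 31 vCPU remain.
Put vm6 (18 vCPU) in host 3; 13 vCPU remain.
Put vm7 (20 vCPU) in host 4; 28 vCPU remain.
Put vm8 (17 vCPU) in host 4; 11 vCPU remain.
Put vm9 (20 vCPU) in host 5; 28 vCPU remain.
Put vm10 (18 vCPU) in host 5; 10 vCPU remain.
Put vm11 (17 vCPU) in host 6; 31 vCPU remain.
Put vm12 (18 vCPU) in host 6; 13 vCPU remain.
Put vm13 (18 vCPU) in host 7; 30 vCPU remain.
Put vm14 (17 vCPU) in host 7; 13 vCPU remain.

7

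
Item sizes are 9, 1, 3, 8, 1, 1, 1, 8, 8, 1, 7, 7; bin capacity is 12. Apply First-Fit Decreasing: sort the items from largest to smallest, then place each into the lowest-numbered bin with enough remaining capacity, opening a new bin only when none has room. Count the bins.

Sorted descending: 9, 8, 8, 8, 7, 7, 3, 1, 1, 1, 1, 1.
Put 9 in bin 1; 3 remain.
Put 8 in bin 2; 4 remain.
Put 8 in bin 3; 4 remain.
Put 8 in bin 4; 4 remain.
Put 7 in bin 5; 5 remain.
Put 7 in bin 6; 5 remain.
Put 3 in bin 1; 0 remain.
Put 1 in bin 2; 3 remain.
Put 1 in bin 2; 2 remain.
Put 1 in bin 2; 1 remain.
Put 1 in bin 2; 0 remain.
Put 1 in bin 3; 3 remain.
Final bins: [9,3] [8,1,1,1,1] [8,1] [8] [7] [7].

6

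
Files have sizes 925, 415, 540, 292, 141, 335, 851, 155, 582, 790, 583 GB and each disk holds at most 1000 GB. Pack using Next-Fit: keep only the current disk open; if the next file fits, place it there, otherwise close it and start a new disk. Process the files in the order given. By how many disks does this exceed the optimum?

Next-Fit: [925] [415,540] [292,141,335] [851] [155,582] [790] [583] → 7 disks.
Total size 5609 GB; any packing needs at least ⌈5609/1000⌉ = 6 disks.
An optimal packing achieves that bound: [925] [851,141] [790,155] [583,415] [582,335] [540,292] → 6 disks.
Excess: 7 − 6 = 1.

1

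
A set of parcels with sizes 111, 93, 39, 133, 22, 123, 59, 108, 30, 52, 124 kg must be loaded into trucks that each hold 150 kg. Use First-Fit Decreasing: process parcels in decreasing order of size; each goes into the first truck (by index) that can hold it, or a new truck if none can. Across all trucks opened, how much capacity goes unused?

Sorted descending: 133, 124, 123, 111, 108, 93, 59, 52, 39, 30, 22.
truck 1: place 133 kg, 17 kg left
truck 2: place 124 kg, 26 kg left
truck 3: place 123 kg, 27 kg left
truck 4: place 111 kg, 39 kg left
truck 5: place 108 kg, 42 kg left
truck 6: place 93 kg, 57 kg left
truck 7: place 59 kg, 91 kg left
truck 6: place 52 kg, 5 kg left
truck 4: place 39 kg, 0 kg left
truck 5: place 30 kg, 12 kg left
truck 2: place 22 kg, 4 kg left
7 trucks × 150 kg = 1050 kg; used 894 kg; unused 156 kg.

156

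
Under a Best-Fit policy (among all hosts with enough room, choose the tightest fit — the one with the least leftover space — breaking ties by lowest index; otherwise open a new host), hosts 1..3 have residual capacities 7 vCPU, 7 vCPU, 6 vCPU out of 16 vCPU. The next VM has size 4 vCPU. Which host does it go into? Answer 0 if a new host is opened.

3

Hosts with room: host 1 (7 vCPU), host 2 (7 vCPU), host 3 (6 vCPU).
Tightest fit is host 3 with 6 vCPU free.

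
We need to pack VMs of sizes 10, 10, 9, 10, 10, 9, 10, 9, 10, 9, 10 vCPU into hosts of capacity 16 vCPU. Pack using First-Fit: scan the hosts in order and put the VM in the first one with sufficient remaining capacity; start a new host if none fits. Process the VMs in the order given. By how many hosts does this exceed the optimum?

First-Fit: [10] [10] [9] [10] [10] [9] [10] [9] [10] [9] [10] → 11 hosts.
11 VMs exceed 8 vCPU (half the capacity), and no two of those can share a host, so at least 11 hosts are needed.
So 11 is already optimal.

0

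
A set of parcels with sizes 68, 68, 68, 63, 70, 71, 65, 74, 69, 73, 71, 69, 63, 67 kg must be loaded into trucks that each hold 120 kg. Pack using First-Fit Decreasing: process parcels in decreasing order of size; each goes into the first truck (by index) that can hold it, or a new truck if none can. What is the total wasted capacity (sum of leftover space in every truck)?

Sorted descending: 74, 73, 71, 71, 70, 69, 69, 68, 68, 68, 67, 65, 63, 63.
truck 1: place 74 kg, 46 kg left
truck 2: place 73 kg, 47 kg left
truck 3: place 71 kg, 49 kg left
truck 4: place 71 kg, 49 kg left
truck 5: place 70 kg, 50 kg left
truck 6: place 69 kg, 51 kg left
truck 7: place 69 kg, 51 kg left
truck 8: place 68 kg, 52 kg left
truck 9: place 68 kg, 52 kg left
truck 10: place 68 kg, 52 kg left
truck 11: place 67 kg, 53 kg left
truck 12: place 65 kg, 55 kg left
truck 13: place 63 kg, 57 kg left
truck 14: place 63 kg, 57 kg left
14 trucks × 120 kg = 1680 kg; used 959 kg; unused 721 kg.

721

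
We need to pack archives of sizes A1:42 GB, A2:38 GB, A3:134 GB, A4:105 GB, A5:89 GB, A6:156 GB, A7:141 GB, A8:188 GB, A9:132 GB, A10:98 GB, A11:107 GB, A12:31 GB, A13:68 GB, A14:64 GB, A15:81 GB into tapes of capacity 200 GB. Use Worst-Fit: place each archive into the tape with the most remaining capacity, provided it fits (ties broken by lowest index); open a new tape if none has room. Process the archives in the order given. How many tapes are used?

9

tape 1: place A1 (42 GB), 158 GB left
tape 1: place A2 (38 GB), 120 GB left
tape 2: place A3 (134 GB), 66 GB left
tape 1: place A4 (105 GB), 15 GB left
tape 3: place A5 (89 GB), 111 GB left
tape 4: place A6 (156 GB), 44 GB left
tape 5: place A7 (141 GB), 59 GB left
tape 6: place A8 (188 GB), 12 GB left
tape 7: place A9 (132 GB), 68 GB left
tape 3: place A10 (98 GB), 13 GB left
tape 8: place A11 (107 GB), 93 GB left
tape 8: place A12 (31 GB), 62 GB left
tape 7: place A13 (68 GB), 0 GB left
tape 2: place A14 (64 GB), 2 GB left
tape 9: place A15 (81 GB), 119 GB left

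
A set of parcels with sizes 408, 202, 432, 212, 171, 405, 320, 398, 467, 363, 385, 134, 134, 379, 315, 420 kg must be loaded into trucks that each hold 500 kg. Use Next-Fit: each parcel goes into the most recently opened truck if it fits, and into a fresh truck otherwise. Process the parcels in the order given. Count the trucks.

14 trucks

408 kg → truck 1 (remaining 92 kg)
202 kg → truck 2 (remaining 298 kg)
432 kg → truck 3 (remaining 68 kg)
212 kg → truck 4 (remaining 288 kg)
171 kg → truck 4 (remaining 117 kg)
405 kg → truck 5 (remaining 95 kg)
320 kg → truck 6 (remaining 180 kg)
398 kg → truck 7 (remaining 102 kg)
467 kg → truck 8 (remaining 33 kg)
363 kg → truck 9 (remaining 137 kg)
385 kg → truck 10 (remaining 115 kg)
134 kg → truck 11 (remaining 366 kg)
134 kg → truck 11 (remaining 232 kg)
379 kg → truck 12 (remaining 121 kg)
315 kg → truck 13 (remaining 185 kg)
420 kg → truck 14 (remaining 80 kg)
Final trucks: [408] [202] [432] [212,171] [405] [320] [398] [467] [363] [385] [134,134] [379] [315] [420].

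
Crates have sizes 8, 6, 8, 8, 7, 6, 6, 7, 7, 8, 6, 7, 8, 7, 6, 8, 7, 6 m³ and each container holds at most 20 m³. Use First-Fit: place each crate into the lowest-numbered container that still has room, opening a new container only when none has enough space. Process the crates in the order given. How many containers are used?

Put 8 m³ in container 1; 12 m³ remain.
Put 6 m³ in container 1; 6 m³ remain.
Put 8 m³ in container 2; 12 m³ remain.
Put 8 m³ in container 2; 4 m³ remain.
Put 7 m³ in container 3; 13 m³ remain.
Put 6 m³ in container 1; 0 m³ remain.
Put 6 m³ in container 3; 7 m³ remain.
Put 7 m³ in container 3; 0 m³ remain.
Put 7 m³ in container 4; 13 m³ remain.
Put 8 m³ in container 4; 5 m³ remain.
Put 6 m³ in container 5; 14 m³ remain.
Put 7 m³ in container 5; 7 m³ remain.
Put 8 m³ in container 6; 12 m³ remain.
Put 7 m³ in container 5; 0 m³ remain.
Put 6 m³ in container 6; 6 m³ remain.
Put 8 m³ in container 7; 12 m³ remain.
Put 7 m³ in container 7; 5 m³ remain.
Put 6 m³ in container 6; 0 m³ remain.

7 containers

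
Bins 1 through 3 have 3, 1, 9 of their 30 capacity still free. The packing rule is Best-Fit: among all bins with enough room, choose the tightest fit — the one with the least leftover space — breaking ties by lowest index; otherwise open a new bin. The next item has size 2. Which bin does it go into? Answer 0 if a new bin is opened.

1

Bins with room: bin 1 (3), bin 3 (9).
Tightest fit is bin 1 with 3 free.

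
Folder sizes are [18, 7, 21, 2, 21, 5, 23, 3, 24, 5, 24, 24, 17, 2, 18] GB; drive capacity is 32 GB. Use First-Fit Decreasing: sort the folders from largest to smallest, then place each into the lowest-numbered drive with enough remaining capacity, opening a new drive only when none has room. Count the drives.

Sorted descending: 24, 24, 24, 23, 21, 21, 18, 18, 17, 7, 5, 5, 3, 2, 2.
drive 1: place 24 GB, 8 GB left
drive 2: place 24 GB, 8 GB left
drive 3: place 24 GB, 8 GB left
drive 4: place 23 GB, 9 GB left
drive 5: place 21 GB, 11 GB left
drive 6: place 21 GB, 11 GB left
drive 7: place 18 GB, 14 GB left
drive 8: place 18 GB, 14 GB left
drive 9: place 17 GB, 15 GB left
drive 1: place 7 GB, 1 GB left
drive 2: place 5 GB, 3 GB left
drive 3: place 5 GB, 3 GB left
drive 2: place 3 GB, 0 GB left
drive 3: place 2 GB, 1 GB left
drive 4: place 2 GB, 7 GB left
Final drives: [24,7] [24,5,3] [24,5,2] [23,2] [21] [21] [18] [18] [17].

9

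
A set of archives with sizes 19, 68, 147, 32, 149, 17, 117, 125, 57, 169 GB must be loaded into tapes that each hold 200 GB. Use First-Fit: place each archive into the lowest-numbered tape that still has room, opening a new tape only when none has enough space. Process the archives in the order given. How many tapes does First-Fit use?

19 GB → tape 1 (remaining 181 GB)
68 GB → tape 1 (remaining 113 GB)
147 GB → tape 2 (remaining 53 GB)
32 GB → tape 1 (remaining 81 GB)
149 GB → tape 3 (remaining 51 GB)
17 GB → tape 1 (remaining 64 GB)
117 GB → tape 4 (remaining 83 GB)
125 GB → tape 5 (remaining 75 GB)
57 GB → tape 1 (remaining 7 GB)
169 GB → tape 6 (remaining 31 GB)

6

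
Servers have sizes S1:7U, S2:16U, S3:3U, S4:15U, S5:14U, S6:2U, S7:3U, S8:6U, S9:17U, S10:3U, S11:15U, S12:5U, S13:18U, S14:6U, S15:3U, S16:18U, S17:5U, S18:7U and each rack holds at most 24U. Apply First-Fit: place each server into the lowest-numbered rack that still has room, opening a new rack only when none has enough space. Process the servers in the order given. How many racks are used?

8

Put S1 (7U) in rack 1; 17U remain.
Put S2 (16U) in rack 1; 1U remain.
Put S3 (3U) in rack 2; 21U remain.
Put S4 (15U) in rack 2; 6U remain.
Put S5 (14U) in rack 3; 10U remain.
Put S6 (2U) in rack 2; 4U remain.
Put S7 (3U) in rack 2; 1U remain.
Put S8 (6U) in rack 3; 4U remain.
Put S9 (17U) in rack 4; 7U remain.
Put S10 (3U) in rack 3; 1U remain.
Put S11 (15U) in rack 5; 9U remain.
Put S12 (5U) in rack 4; 2U remain.
Put S13 (18U) in rack 6; 6U remain.
Put S14 (6U) in rack 5; 3U remain.
Put S15 (3U) in rack 5; 0U remain.
Put S16 (18U) in rack 7; 6U remain.
Put S17 (5U) in rack 6; 1U remain.
Put S18 (7U) in rack 8; 17U remain.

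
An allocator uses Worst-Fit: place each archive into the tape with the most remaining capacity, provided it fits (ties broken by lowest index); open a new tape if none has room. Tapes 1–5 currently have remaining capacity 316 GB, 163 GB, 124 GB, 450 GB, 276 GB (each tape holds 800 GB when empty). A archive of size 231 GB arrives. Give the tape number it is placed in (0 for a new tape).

Tapes with room: tape 1 (316 GB), tape 4 (450 GB), tape 5 (276 GB).
Most room is tape 4 with 450 GB free.

4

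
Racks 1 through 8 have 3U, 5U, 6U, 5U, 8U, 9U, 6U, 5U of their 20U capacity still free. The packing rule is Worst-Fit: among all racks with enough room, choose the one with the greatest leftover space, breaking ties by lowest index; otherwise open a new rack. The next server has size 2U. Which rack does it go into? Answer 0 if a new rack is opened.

6

Racks with room: rack 1 (3U), rack 2 (5U), rack 3 (6U), rack 4 (5U), rack 5 (8U), rack 6 (9U), rack 7 (6U), rack 8 (5U).
Most room is rack 6 with 9U free.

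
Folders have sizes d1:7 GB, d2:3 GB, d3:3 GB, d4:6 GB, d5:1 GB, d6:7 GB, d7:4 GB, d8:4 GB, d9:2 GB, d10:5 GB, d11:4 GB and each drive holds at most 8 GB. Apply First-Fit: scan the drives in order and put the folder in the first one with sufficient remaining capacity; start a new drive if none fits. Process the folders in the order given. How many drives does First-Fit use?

7

d1 (7 GB) → drive 1 (remaining 1 GB)
d2 (3 GB) → drive 2 (remaining 5 GB)
d3 (3 GB) → drive 2 (remaining 2 GB)
d4 (6 GB) → drive 3 (remaining 2 GB)
d5 (1 GB) → drive 1 (remaining 0 GB)
d6 (7 GB) → drive 4 (remaining 1 GB)
d7 (4 GB) → drive 5 (remaining 4 GB)
d8 (4 GB) → drive 5 (remaining 0 GB)
d9 (2 GB) → drive 2 (remaining 0 GB)
d10 (5 GB) → drive 6 (remaining 3 GB)
d11 (4 GB) → drive 7 (remaining 4 GB)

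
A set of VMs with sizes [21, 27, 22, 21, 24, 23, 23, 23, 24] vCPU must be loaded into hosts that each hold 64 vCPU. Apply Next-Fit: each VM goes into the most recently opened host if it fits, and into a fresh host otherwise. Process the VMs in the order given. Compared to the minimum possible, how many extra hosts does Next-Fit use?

1

Next-Fit: [21,27] [22,21] [24,23] [23,23] [24] → 5 hosts.
Total size 208 vCPU; any packing needs at least ⌈208/64⌉ = 4 hosts.
An optimal packing achieves that bound: [27,24] [24,23] [23,23] [22,21,21] → 4 hosts.
Excess: 5 − 4 = 1.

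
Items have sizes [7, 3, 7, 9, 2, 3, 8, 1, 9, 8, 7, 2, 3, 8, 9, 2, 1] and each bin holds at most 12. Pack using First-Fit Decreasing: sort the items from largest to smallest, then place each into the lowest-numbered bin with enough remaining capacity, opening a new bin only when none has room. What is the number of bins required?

Sorted descending: 9, 9, 9, 8, 8, 8, 7, 7, 7, 3, 3, 3, 2, 2, 2, 1, 1.
bin 1: place 9, 3 left
bin 2: place 9, 3 left
bin 3: place 9, 3 left
bin 4: place 8, 4 left
bin 5: place 8, 4 left
bin 6: place 8, 4 left
bin 7: place 7, 5 left
bin 8: place 7, 5 left
bin 9: place 7, 5 left
bin 1: place 3, 0 left
bin 2: place 3, 0 left
bin 3: place 3, 0 left
bin 4: place 2, 2 left
bin 4: place 2, 0 left
bin 5: place 2, 2 left
bin 5: place 1, 1 left
bin 5: place 1, 0 left
Final bins: [9,3] [9,3] [9,3] [8,2,2] [8,2,1,1] [8] [7] [7] [7].

9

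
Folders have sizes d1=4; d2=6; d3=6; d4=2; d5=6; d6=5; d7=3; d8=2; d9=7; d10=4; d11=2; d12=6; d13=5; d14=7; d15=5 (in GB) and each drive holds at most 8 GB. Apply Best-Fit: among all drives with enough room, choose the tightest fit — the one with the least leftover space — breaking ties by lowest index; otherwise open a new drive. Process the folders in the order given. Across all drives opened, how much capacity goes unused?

drive 1: place d1 (4 GB), 4 GB left
drive 2: place d2 (6 GB), 2 GB left
drive 3: place d3 (6 GB), 2 GB left
drive 2: place d4 (2 GB), 0 GB left
drive 4: place d5 (6 GB), 2 GB left
drive 5: place d6 (5 GB), 3 GB left
drive 5: place d7 (3 GB), 0 GB left
drive 3: place d8 (2 GB), 0 GB left
drive 6: place d9 (7 GB), 1 GB left
drive 1: place d10 (4 GB), 0 GB left
drive 4: place d11 (2 GB), 0 GB left
drive 7: place d12 (6 GB), 2 GB left
drive 8: place d13 (5 GB), 3 GB left
drive 9: place d14 (7 GB), 1 GB left
drive 10: place d15 (5 GB), 3 GB left
10 drives × 8 GB = 80 GB; used 70 GB; unused 10 GB.

10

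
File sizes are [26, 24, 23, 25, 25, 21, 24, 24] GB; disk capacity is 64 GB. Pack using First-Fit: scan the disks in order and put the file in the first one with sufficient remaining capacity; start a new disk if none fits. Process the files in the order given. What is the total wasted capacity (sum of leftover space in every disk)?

64

Put 26 GB in disk 1; 38 GB remain.
Put 24 GB in disk 1; 14 GB remain.
Put 23 GB in disk 2; 41 GB remain.
Put 25 GB in disk 2; 16 GB remain.
Put 25 GB in disk 3; 39 GB remain.
Put 21 GB in disk 3; 18 GB remain.
Put 24 GB in disk 4; 40 GB remain.
Put 24 GB in disk 4; 16 GB remain.
4 disks × 64 GB = 256 GB; used 192 GB; unused 64 GB.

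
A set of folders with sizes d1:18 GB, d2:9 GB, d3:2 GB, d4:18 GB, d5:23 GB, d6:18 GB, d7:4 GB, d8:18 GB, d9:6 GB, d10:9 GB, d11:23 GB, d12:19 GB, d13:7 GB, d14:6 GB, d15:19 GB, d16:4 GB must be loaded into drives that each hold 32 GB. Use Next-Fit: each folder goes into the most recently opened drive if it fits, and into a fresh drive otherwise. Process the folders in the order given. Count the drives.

8

d1 (18 GB) → drive 1 (remaining 14 GB)
d2 (9 GB) → drive 1 (remaining 5 GB)
d3 (2 GB) → drive 1 (remaining 3 GB)
d4 (18 GB) → drive 2 (remaining 14 GB)
d5 (23 GB) → drive 3 (remaining 9 GB)
d6 (18 GB) → drive 4 (remaining 14 GB)
d7 (4 GB) → drive 4 (remaining 10 GB)
d8 (18 GB) → drive 5 (remaining 14 GB)
d9 (6 GB) → drive 5 (remaining 8 GB)
d10 (9 GB) → drive 6 (remaining 23 GB)
d11 (23 GB) → drive 6 (remaining 0 GB)
d12 (19 GB) → drive 7 (remaining 13 GB)
d13 (7 GB) → drive 7 (remaining 6 GB)
d14 (6 GB) → drive 7 (remaining 0 GB)
d15 (19 GB) → drive 8 (remaining 13 GB)
d16 (4 GB) → drive 8 (remaining 9 GB)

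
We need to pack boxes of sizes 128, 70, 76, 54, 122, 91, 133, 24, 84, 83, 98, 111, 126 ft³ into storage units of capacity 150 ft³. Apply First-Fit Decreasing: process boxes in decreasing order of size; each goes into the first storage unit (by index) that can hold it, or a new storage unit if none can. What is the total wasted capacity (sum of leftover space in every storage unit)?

300

Sorted descending: 133, 128, 126, 122, 111, 98, 91, 84, 83, 76, 70, 54, 24.
storage unit 1: place 133 ft³, 17 ft³ left
storage unit 2: place 128 ft³, 22 ft³ left
storage unit 3: place 126 ft³, 24 ft³ left
storage unit 4: place 122 ft³, 28 ft³ left
storage unit 5: place 111 ft³, 39 ft³ left
storage unit 6: place 98 ft³, 52 ft³ left
storage unit 7: place 91 ft³, 59 ft³ left
storage unit 8: place 84 ft³, 66 ft³ left
storage unit 9: place 83 ft³, 67 ft³ left
storage unit 10: place 76 ft³, 74 ft³ left
storage unit 10: place 70 ft³, 4 ft³ left
storage unit 7: place 54 ft³, 5 ft³ left
storage unit 3: place 24 ft³, 0 ft³ left
10 storage units × 150 ft³ = 1500 ft³; used 1200 ft³; unused 300 ft³.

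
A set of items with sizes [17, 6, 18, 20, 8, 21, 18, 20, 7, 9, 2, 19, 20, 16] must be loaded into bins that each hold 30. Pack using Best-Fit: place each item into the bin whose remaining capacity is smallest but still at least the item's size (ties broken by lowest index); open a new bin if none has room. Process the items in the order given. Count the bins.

Put 17 in bin 1; 13 remain.
Put 6 in bin 1; 7 remain.
Put 18 in bin 2; 12 remain.
Put 20 in bin 3; 10 remain.
Put 8 in bin 3; 2 remain.
Put 21 in bin 4; 9 remain.
Put 18 in bin 5; 12 remain.
Put 20 in bin 6; 10 remain.
Put 7 in bin 1; 0 remain.
Put 9 in bin 4; 0 remain.
Put 2 in bin 3; 0 remain.
Put 19 in bin 7; 11 remain.
Put 20 in bin 8; 10 remain.
Put 16 in bin 9; 14 remain.

9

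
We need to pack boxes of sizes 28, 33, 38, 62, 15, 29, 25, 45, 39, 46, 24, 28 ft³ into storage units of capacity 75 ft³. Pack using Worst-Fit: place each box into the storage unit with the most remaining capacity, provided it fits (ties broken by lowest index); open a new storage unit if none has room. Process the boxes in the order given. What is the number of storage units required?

7

storage unit 1: place 28 ft³, 47 ft³ left
storage unit 1: place 33 ft³, 14 ft³ left
storage unit 2: place 38 ft³, 37 ft³ left
storage unit 3: place 62 ft³, 13 ft³ left
storage unit 2: place 15 ft³, 22 ft³ left
storage unit 4: place 29 ft³, 46 ft³ left
storage unit 4: place 25 ft³, 21 ft³ left
storage unit 5: place 45 ft³, 30 ft³ left
storage unit 6: place 39 ft³, 36 ft³ left
storage unit 7: place 46 ft³, 29 ft³ left
storage unit 6: place 24 ft³, 12 ft³ left
storage unit 5: place 28 ft³, 2 ft³ left
Final storage units: [28,33] [38,15] [62] [29,25] [45,28] [39,24] [46].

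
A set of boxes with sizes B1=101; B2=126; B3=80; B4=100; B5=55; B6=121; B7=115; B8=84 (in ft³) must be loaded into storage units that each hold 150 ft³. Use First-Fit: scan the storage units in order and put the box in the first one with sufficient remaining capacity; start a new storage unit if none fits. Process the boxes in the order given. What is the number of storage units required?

Put B1 (101 ft³) in storage unit 1; 49 ft³ remain.
Put B2 (126 ft³) in storage unit 2; 24 ft³ remain.
Put B3 (80 ft³) in storage unit 3; 70 ft³ remain.
Put B4 (100 ft³) in storage unit 4; 50 ft³ remain.
Put B5 (55 ft³) in storage unit 3; 15 ft³ remain.
Put B6 (121 ft³) in storage unit 5; 29 ft³ remain.
Put B7 (115 ft³) in storage unit 6; 35 ft³ remain.
Put B8 (84 ft³) in storage unit 7; 66 ft³ remain.
Final storage units: [101] [126] [80,55] [100] [121] [115] [84].

7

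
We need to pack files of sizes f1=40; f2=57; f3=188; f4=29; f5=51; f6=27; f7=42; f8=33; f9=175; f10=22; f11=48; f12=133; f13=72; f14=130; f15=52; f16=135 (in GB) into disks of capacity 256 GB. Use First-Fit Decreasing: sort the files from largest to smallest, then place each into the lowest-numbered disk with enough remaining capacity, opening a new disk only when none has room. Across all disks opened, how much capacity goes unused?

46

Sorted descending: 188, 175, 135, 133, 130, 72, 57, 52, 51, 48, 42, 40, 33, 29, 27, 22.
188 GB → disk 1 (remaining 68 GB)
175 GB → disk 2 (remaining 81 GB)
135 GB → disk 3 (remaining 121 GB)
133 GB → disk 4 (remaining 123 GB)
130 GB → disk 5 (remaining 126 GB)
72 GB → disk 2 (remaining 9 GB)
57 GB → disk 1 (remaining 11 GB)
52 GB → disk 3 (remaining 69 GB)
51 GB → disk 3 (remaining 18 GB)
48 GB → disk 4 (remaining 75 GB)
42 GB → disk 4 (remaining 33 GB)
40 GB → disk 5 (remaining 86 GB)
33 GB → disk 4 (remaining 0 GB)
29 GB → disk 5 (remaining 57 GB)
27 GB → disk 5 (remaining 30 GB)
22 GB → disk 5 (remaining 8 GB)
5 disks × 256 GB = 1280 GB; used 1234 GB; unused 46 GB.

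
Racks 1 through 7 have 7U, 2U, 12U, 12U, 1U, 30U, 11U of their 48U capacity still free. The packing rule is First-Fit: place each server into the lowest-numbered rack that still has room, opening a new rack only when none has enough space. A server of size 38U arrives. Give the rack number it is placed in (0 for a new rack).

0

No rack has ≥ 38U free, so a new rack is opened.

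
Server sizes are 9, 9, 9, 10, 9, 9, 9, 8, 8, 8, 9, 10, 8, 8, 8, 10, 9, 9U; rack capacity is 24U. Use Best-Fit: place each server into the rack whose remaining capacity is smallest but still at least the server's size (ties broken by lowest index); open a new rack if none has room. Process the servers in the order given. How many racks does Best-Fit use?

9U → rack 1 (remaining 15U)
9U → rack 1 (remaining 6U)
9U → rack 2 (remaining 15U)
10U → rack 2 (remaining 5U)
9U → rack 3 (remaining 15U)
9U → rack 3 (remaining 6U)
9U → rack 4 (remaining 15U)
8U → rack 4 (remaining 7U)
8U → rack 5 (remaining 16U)
8U → rack 5 (remaining 8U)
9U → rack 6 (remaining 15U)
10U → rack 6 (remaining 5U)
8U → rack 5 (remaining 0U)
8U → rack 7 (remaining 16U)
8U → rack 7 (remaining 8U)
10U → rack 8 (remaining 14U)
9U → rack 8 (remaining 5U)
9U → rack 9 (remaining 15U)

9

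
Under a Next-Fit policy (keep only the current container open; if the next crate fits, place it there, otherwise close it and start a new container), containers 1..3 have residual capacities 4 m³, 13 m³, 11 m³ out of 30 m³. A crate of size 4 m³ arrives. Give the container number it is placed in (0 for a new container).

Next-Fit only looks at container 3, which has 11 m³ free.
4 m³ fits there.

3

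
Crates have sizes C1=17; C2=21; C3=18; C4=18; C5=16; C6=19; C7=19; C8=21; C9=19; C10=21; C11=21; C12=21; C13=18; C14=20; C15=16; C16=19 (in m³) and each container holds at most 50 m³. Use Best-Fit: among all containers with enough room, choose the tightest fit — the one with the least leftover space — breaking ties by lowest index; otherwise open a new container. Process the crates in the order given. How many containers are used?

container 1: place C1 (17 m³), 33 m³ left
container 1: place C2 (21 m³), 12 m³ left
container 2: place C3 (18 m³), 32 m³ left
container 2: place C4 (18 m³), 14 m³ left
container 3: place C5 (16 m³), 34 m³ left
container 3: place C6 (19 m³), 15 m³ left
container 4: place C7 (19 m³), 31 m³ left
container 4: place C8 (21 m³), 10 m³ left
container 5: place C9 (19 m³), 31 m³ left
container 5: place C10 (21 m³), 10 m³ left
container 6: place C11 (21 m³), 29 m³ left
container 6: place C12 (21 m³), 8 m³ left
container 7: place C13 (18 m³), 32 m³ left
container 7: place C14 (20 m³), 12 m³ left
container 8: place C15 (16 m³), 34 m³ left
container 8: place C16 (19 m³), 15 m³ left

8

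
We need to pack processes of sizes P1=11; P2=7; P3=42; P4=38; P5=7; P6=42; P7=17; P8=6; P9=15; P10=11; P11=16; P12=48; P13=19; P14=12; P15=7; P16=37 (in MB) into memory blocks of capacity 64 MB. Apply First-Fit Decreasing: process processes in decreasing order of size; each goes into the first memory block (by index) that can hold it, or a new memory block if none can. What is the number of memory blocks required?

Sorted descending: 48, 42, 42, 38, 37, 19, 17, 16, 15, 12, 11, 11, 7, 7, 7, 6.
memory block 1: place 48 MB, 16 MB left
memory block 2: place 42 MB, 22 MB left
memory block 3: place 42 MB, 22 MB left
memory block 4: place 38 MB, 26 MB left
memory block 5: place 37 MB, 27 MB left
memory block 2: place 19 MB, 3 MB left
memory block 3: place 17 MB, 5 MB left
memory block 1: place 16 MB, 0 MB left
memory block 4: place 15 MB, 11 MB left
memory block 5: place 12 MB, 15 MB left
memory block 4: place 11 MB, 0 MB left
memory block 5: place 11 MB, 4 MB left
memory block 6: place 7 MB, 57 MB left
memory block 6: place 7 MB, 50 MB left
memory block 6: place 7 MB, 43 MB left
memory block 6: place 6 MB, 37 MB left
Final memory blocks: [48,16] [42,19] [42,17] [38,15,11] [37,12,11] [7,7,7,6].

6 memory blocks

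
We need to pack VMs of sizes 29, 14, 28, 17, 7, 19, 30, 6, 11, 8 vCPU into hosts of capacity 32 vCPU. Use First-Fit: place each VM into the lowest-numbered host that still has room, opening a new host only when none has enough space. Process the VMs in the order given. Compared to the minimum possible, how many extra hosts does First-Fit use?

0

First-Fit: [29] [14,17] [28] [7,19,6] [30] [11,8] → 6 hosts.
Total size 169 vCPU; any packing needs at least ⌈169/32⌉ = 6 hosts.
So 6 is already optimal.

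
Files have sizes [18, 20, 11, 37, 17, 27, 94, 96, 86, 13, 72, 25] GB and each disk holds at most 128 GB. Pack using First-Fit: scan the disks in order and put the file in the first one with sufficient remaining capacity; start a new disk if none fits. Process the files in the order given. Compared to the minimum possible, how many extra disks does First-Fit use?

First-Fit: [18,20,11,37,17,13] [27,94] [96,25] [86] [72] → 5 disks.
Total size 516 GB; any packing needs at least ⌈516/128⌉ = 5 disks.
So 5 is already optimal.

0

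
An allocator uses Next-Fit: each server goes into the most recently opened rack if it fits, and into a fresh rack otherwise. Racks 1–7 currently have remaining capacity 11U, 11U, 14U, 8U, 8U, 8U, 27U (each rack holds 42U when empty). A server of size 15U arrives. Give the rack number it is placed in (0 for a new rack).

7

Next-Fit only looks at rack 7, which has 27U free.
15U fits there.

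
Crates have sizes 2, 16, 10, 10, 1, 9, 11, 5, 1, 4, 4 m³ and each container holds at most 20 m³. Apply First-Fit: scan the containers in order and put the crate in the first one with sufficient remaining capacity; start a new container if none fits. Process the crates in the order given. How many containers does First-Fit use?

2 m³ → container 1 (remaining 18 m³)
16 m³ → container 1 (remaining 2 m³)
10 m³ → container 2 (remaining 10 m³)
10 m³ → container 2 (remaining 0 m³)
1 m³ → container 1 (remaining 1 m³)
9 m³ → container 3 (remaining 11 m³)
11 m³ → container 3 (remaining 0 m³)
5 m³ → container 4 (remaining 15 m³)
1 m³ → container 1 (remaining 0 m³)
4 m³ → container 4 (remaining 11 m³)
4 m³ → container 4 (remaining 7 m³)
Final containers: [2,16,1,1] [10,10] [9,11] [5,4,4].

4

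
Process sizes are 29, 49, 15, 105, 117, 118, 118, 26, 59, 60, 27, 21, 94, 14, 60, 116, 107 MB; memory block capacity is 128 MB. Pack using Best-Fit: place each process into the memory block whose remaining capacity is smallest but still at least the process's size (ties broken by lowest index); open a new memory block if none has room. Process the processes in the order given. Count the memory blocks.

10

Put 29 MB in memory block 1; 99 MB remain.
Put 49 MB in memory block 1; 50 MB remain.
Put 15 MB in memory block 1; 35 MB remain.
Put 105 MB in memory block 2; 23 MB remain.
Put 117 MB in memory block 3; 11 MB remain.
Put 118 MB in memory block 4; 10 MB remain.
Put 118 MB in memory block 5; 10 MB remain.
Put 26 MB in memory block 1; 9 MB remain.
Put 59 MB in memory block 6; 69 MB remain.
Put 60 MB in memory block 6; 9 MB remain.
Put 27 MB in memory block 7; 101 MB remain.
Put 21 MB in memory block 2; 2 MB remain.
Put 94 MB in memory block 7; 7 MB remain.
Put 14 MB in memory block 8; 114 MB remain.
Put 60 MB in memory block 8; 54 MB remain.
Put 116 MB in memory block 9; 12 MB remain.
Put 107 MB in memory block 10; 21 MB remain.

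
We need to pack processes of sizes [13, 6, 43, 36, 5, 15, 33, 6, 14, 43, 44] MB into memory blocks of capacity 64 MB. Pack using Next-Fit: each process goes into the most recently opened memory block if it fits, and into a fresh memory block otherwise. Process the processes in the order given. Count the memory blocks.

5

Put 13 MB in memory block 1; 51 MB remain.
Put 6 MB in memory block 1; 45 MB remain.
Put 43 MB in memory block 1; 2 MB remain.
Put 36 MB in memory block 2; 28 MB remain.
Put 5 MB in memory block 2; 23 MB remain.
Put 15 MB in memory block 2; 8 MB remain.
Put 33 MB in memory block 3; 31 MB remain.
Put 6 MB in memory block 3; 25 MB remain.
Put 14 MB in memory block 3; 11 MB remain.
Put 43 MB in memory block 4; 21 MB remain.
Put 44 MB in memory block 5; 20 MB remain.
Final memory blocks: [13,6,43] [36,5,15] [33,6,14] [43] [44].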